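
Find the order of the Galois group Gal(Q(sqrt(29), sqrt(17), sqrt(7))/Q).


The 3 square roots of distinct primes are multiplicatively independent over Q,
so [K:Q] = 2^3 and Gal(K/Q) is isomorphic to (Z/2Z)^3.
|Gal| = 2^3 = 8

8


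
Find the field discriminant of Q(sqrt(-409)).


For K = Q(sqrt(d)) with d squarefree: disc(K) = d if d = 1 mod 4, and disc(K) = 4d if d = 2 or 3 mod 4.
Here d = -409, and d mod 4 = 3.
d = 3 mod 4, not 1 (O_K = Z[sqrt(d)]), so disc(K) = 4d = 4 * (-409) = -1636

-1636


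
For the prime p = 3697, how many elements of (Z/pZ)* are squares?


For prime p, the number of non-zero quadratic residues is (p-1)/2.
= (3697-1)/2
= 1848

1848


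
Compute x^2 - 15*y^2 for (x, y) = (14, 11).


x^2 - d*y^2
= 14^2 - 15*11^2
= 196 - 1815
= -1619

-1619


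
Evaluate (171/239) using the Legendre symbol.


p = 239 is prime, so compute (171/239) with the reciprocity algorithm (Jacobi-symbol steps: pull out 2s via (2/n), flip via reciprocity, reduce):
  reciprocity: (171/239) -> -(239/171)
  reduce: (68/171)
  pull out 2: (2/171) = -1  (since 171 mod 8 = 3)
  pull out 2: (2/171) = -1  (since 171 mod 8 = 3)
  reciprocity: (17/171) -> +(171/17)
  reduce: (1/17)
  (1/17) = 1
Product of signs = -1
(171/239) = -1

-1


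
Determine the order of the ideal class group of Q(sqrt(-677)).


K = Q(sqrt(-677)). d mod 4 = 3, so D = disc(K) = 4d = -2708
h(K) equals the number of primitive reduced positive-definite forms (a, b, c) = a*x^2 + b*x*y + c*y^2 with b^2 - 4ac = D,
where reduced means |b| <= a <= c, with b >= 0 whenever |b| = a or a = c, and primitive means gcd(a, b, c) = 1.
Reduced forces 3a^2 <= |D| = 2708, so 1 <= a <= 30; b must have the parity of D, and c = (b^2 - D)/(4a) must be an integer >= a.
Enumerate a = 1..30, b in [-a, a]:
  a=1: (1, 0, 677)  [1]
  a=2: (2, 2, 339)  [1]
  a=3: (3, -2, 226), (3, 2, 226)  [2]
  a=4..5: none
  a=6: (6, -2, 113), (6, 2, 113)  [2]
  a=7: (7, -6, 98), (7, 6, 98)  [2]
  a=8: none
  a=9: (9, -8, 77), (9, 8, 77)  [2]
  a=10: none
  a=11: (11, -8, 63), (11, 8, 63)  [2]
  a=12: none
  a=13: (13, -10, 54), (13, 10, 54)  [2]
  a=14: (14, -6, 49), (14, 6, 49)  [2]
  a=15..17: none
  a=18: (18, -10, 39), (18, 10, 39)  [2]
  a=19: (19, -16, 39), (19, 16, 39)  [2]
  a=20: none
  a=21: (21, -20, 37), (21, -8, 33), (21, 8, 33), (21, 20, 37)  [4]
  a=22: (22, -14, 33), (22, 14, 33)  [2]
  a=23: (23, -12, 31), (23, 12, 31)  [2]
  a=24..25: none
  a=26: (26, -10, 27), (26, 10, 27)  [2]
  a=27..30: none
Total reduced forms: 1 + 1 + 2 + 2 + 2 + 2 + 2 + 2 + 2 + 2 + 2 + 4 + 2 + 2 + 2 = 30
h = 30

30


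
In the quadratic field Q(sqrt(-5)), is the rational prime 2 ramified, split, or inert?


K = Q(sqrt(-5)). Since d mod 4 = 3, disc(K) = -20.
Check p | disc: -20 mod 2 = 0.
p divides disc, so p ramifies: (p) = P^2 with e=2, f=1, g=1.
Therefore p is ramified.

ramified


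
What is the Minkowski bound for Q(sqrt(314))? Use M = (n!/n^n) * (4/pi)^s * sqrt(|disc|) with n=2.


d = 314, d mod 4 = 2, so disc(K) = 4d = 1256; |disc(K)| = 1256
Real quadratic field, so n = 2, s = r2 = 0, r1 = 2
M = (n!/n^n) * (4/pi)^s * sqrt(|disc(K)|) = (2!/2^2) * (4/pi)^0 * sqrt(1256)
= 0.5 * 1.000000 * 35.440090
= 17.7200

17.7200


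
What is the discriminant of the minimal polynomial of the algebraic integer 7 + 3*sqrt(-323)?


The element 7 + 3*sqrt(-323) has minimal polynomial:
x^2 - 14*x + 2956
Discriminant = (-14)^2 - 4*(2956)
= 196 - 11824
= -11628

-11628


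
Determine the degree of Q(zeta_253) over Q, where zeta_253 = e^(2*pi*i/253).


The degree equals Euler's totient phi(253).
253 = 11 * 23
phi(253) = 220

220


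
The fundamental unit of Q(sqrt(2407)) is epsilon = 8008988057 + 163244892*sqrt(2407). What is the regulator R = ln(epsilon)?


epsilon = 8008988057 + 163244892*sqrt(2407)
= 1.6018e+10
R = ln(1.6018e+10)
= 23.4970

23.4970


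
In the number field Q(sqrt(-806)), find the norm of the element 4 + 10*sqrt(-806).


N(a + b*sqrt(d)) = a^2 - d*b^2
= (4)^2 - (-806)*(10)^2
= 16 + 80600
= 80616

80616


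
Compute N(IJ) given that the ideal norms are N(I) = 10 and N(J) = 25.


N(IJ) = N(I) * N(J)
= 10 * 25
= 250

250


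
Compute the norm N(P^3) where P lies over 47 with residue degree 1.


N(P^a) = p^(a*f)
= 47^(3*1)
= 47^3
= 103823

103823


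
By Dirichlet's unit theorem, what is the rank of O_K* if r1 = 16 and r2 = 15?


By Dirichlet's unit theorem:
rank = r1 + r2 - 1
= 16 + 15 - 1
= 30

30


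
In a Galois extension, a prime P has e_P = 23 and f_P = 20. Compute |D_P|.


|D_P| = e * f
= 23 * 20
= 460

460


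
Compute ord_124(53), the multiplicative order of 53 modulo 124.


We want ord_124(53), the smallest k >= 1 with 53^k = 1 mod 124.
n = 124 = 2^2 * 31, phi(124) = 60; the order divides phi(n).
Divisors of 60: 1, 2, 3, 4, 5, 6, 10, 12, 15, 20, 30, 60
Repeated squaring mod 124: 53^1 = 53, 53^2 = 81, 53^4 = 113, 53^8 = 121, 53^16 = 9, 53^32 = 81
Test divisors in increasing order:
  k=1: 53^1 = 53 mod 124
  k=2: 53^2 = 81 mod 124
  k=3: 53^3 = 81 * 53 = 77 mod 124
  k=4: 53^4 = 113 mod 124
  k=5: 53^5 = 113 * 53 = 37 mod 124
  k=6: 53^6 = 113 * 81 = 101 mod 124
  k=10: 53^10 = 121 * 81 = 5 mod 124
  k=12: 53^12 = 121 * 113 = 33 mod 124
  k=15: 53^15 = 121 * 113 * 81 * 53 = 61 mod 124
  k=20: 53^20 = 9 * 113 = 25 mod 124
  k=30: 53^30 = 9 * 121 * 113 * 81 = 1 mod 124  <- first divisor giving 1
Order = 30

30


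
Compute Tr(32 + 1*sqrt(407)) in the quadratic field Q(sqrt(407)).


Tr(a + b*sqrt(d)) = (a + b*sqrt(d)) + (a - b*sqrt(d)) = 2a
= 2 * (32)
= 64

64


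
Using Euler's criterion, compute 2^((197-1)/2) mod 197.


p = 197 is prime and the exponent is (p-1)/2 = 98, so by Euler's criterion 2^98 = (2/197) = +1 or -1 mod 197.
Compute by square-and-multiply:
  98 = 64 + 32 + 2 (binary 1100010)
  Repeated squaring mod 197: 2^1 = 2, 2^2 = 4, 2^4 = 16, 2^8 = 59, 2^16 = 132, 2^32 = 88, 2^64 = 61
  2^98 = 2^64 * 2^32 * 2^2 = 61 * 88 * 4 mod 197
    61 * 88 = 5368 = 49 mod 197
    49 * 4 = 196 = 196 mod 197
  2^98 = 196 mod 197
Result 196 = p - 1 = -1 mod 197: 2 is a quadratic non-residue mod 197. As a residue in [0, p-1] the value is 196.
2^98 mod 197 = 196

196


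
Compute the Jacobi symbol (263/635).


Compute (263/635) via quadratic reciprocity:
  reciprocity: (263/635) -> -(635/263)
  reduce: (109/263)
  reciprocity: (109/263) -> +(263/109)
  reduce: (45/109)
  reciprocity: (45/109) -> +(109/45)
  reduce: (19/45)
  reciprocity: (19/45) -> +(45/19)
  reduce: (7/19)
  reciprocity: (7/19) -> -(19/7)
  reduce: (5/7)
  reciprocity: (5/7) -> +(7/5)
  reduce: (2/5)
  pull out 2: (2/5) = -1  (since 5 mod 8 = 5)
  (1/5) = 1
Product of signs = -1

-1


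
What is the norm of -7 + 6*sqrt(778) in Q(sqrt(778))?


N(a + b*sqrt(d)) = a^2 - d*b^2
= (-7)^2 - (778)*(6)^2
= 49 - 28008
= -27959

-27959


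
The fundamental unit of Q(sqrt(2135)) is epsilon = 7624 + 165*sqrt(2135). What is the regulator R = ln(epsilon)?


epsilon = 7624 + 165*sqrt(2135)
= 15247.9999
R = ln(15247.9999)
= 9.6322

9.6322


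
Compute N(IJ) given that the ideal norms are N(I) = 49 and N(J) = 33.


N(IJ) = N(I) * N(J)
= 49 * 33
= 1617

1617


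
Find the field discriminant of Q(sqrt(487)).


For K = Q(sqrt(d)) with d squarefree: disc(K) = d if d = 1 mod 4, and disc(K) = 4d if d = 2 or 3 mod 4.
Here d = 487, and d mod 4 = 3.
d = 3 mod 4, not 1 (O_K = Z[sqrt(d)]), so disc(K) = 4d = 4 * (487) = 1948

1948


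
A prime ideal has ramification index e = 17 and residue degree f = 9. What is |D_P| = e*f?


|D_P| = e * f
= 17 * 9
= 153

153


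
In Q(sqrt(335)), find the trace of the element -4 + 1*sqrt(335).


Tr(a + b*sqrt(d)) = (a + b*sqrt(d)) + (a - b*sqrt(d)) = 2a
= 2 * (-4)
= -8

-8


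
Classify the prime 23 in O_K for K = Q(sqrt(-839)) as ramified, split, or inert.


K = Q(sqrt(-839)). Since d mod 4 = 1, disc(K) = -839.
Check p | disc: -839 mod 23 = 12.
p does not divide disc. Compute Legendre symbol (d/p):
12^((23-1)/2) mod 23 = 1
(d/p) = 1, so p splits: (p) = P*P' with e=1, f=1, g=2.
Therefore p is split.

split


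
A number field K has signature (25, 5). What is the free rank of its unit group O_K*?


By Dirichlet's unit theorem:
rank = r1 + r2 - 1
= 25 + 5 - 1
= 29

29


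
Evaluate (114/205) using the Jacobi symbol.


Compute (114/205) via quadratic reciprocity:
  pull out 2: (2/205) = -1  (since 205 mod 8 = 5)
  reciprocity: (57/205) -> +(205/57)
  reduce: (34/57)
  pull out 2: (2/57) = +1  (since 57 mod 8 = 1)
  reciprocity: (17/57) -> +(57/17)
  reduce: (6/17)
  pull out 2: (2/17) = +1  (since 17 mod 8 = 1)
  reciprocity: (3/17) -> +(17/3)
  reduce: (2/3)
  pull out 2: (2/3) = -1  (since 3 mod 8 = 3)
  (1/3) = 1
Product of signs = 1

1


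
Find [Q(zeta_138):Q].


The degree equals Euler's totient phi(138).
138 = 2 * 3 * 23
phi(138) = 44

44


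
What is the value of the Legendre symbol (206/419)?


p = 419 is prime, so compute (206/419) with the reciprocity algorithm (Jacobi-symbol steps: pull out 2s via (2/n), flip via reciprocity, reduce):
  pull out 2: (2/419) = -1  (since 419 mod 8 = 3)
  reciprocity: (103/419) -> -(419/103)
  reduce: (7/103)
  reciprocity: (7/103) -> -(103/7)
  reduce: (5/7)
  reciprocity: (5/7) -> +(7/5)
  reduce: (2/5)
  pull out 2: (2/5) = -1  (since 5 mod 8 = 5)
  (1/5) = 1
Product of signs = 1
(206/419) = 1

1


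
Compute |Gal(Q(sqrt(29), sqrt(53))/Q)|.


The 2 square roots of distinct primes are multiplicatively independent over Q,
so [K:Q] = 2^2 and Gal(K/Q) is isomorphic to (Z/2Z)^2.
|Gal| = 2^2 = 4

4


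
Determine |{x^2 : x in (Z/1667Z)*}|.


For prime p, the number of non-zero quadratic residues is (p-1)/2.
= (1667-1)/2
= 833

833


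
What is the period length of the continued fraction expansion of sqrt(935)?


Run the CF algorithm for sqrt(935).
a_0 = floor(sqrt(935)) = 30; set m_0=0, q_0=1.
Recurrence: m' = q*a - m,  q' = (d - m'^2)/q,  a' = floor((a_0 + m')/q').
  step 1: m=30, q=35, a=1
  step 2: m=5, q=26, a=1
  step 3: m=21, q=19, a=2
  step 4: m=17, q=34, a=1
  step 5: m=17, q=19, a=2
  step 6: m=21, q=26, a=1
  step 7: m=5, q=35, a=1
  step 8: m=30, q=1, a=60
a_8 = 2*a_0 = 60, so the period closes here.
sqrt(935) = [30; 1, 1, 2, 1, 2, 1, 1, 60]
Period length = 8

8


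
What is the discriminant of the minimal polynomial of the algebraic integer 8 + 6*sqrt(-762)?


The element 8 + 6*sqrt(-762) has minimal polynomial:
x^2 - 16*x + 27496
Discriminant = (-16)^2 - 4*(27496)
= 256 - 109984
= -109728

-109728


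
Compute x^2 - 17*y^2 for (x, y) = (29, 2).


x^2 - d*y^2
= 29^2 - 17*2^2
= 841 - 68
= 773

773


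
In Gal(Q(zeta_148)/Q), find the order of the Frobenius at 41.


The Frobenius at p in Gal(Q(zeta_n)/Q) = (Z/nZ)* is the class of p, so its order is ord_148(41), the smallest k >= 1 with 41^k = 1 mod 148.
n = 148 = 2^2 * 37, phi(148) = 72; the order divides phi(n).
Divisors of 72: 1, 2, 3, 4, 6, 8, 9, 12, 18, 24, 36, 72
Repeated squaring mod 148: 41^1 = 41, 41^2 = 53, 41^4 = 145, 41^8 = 9, 41^16 = 81, 41^32 = 49, 41^64 = 33
Test divisors in increasing order:
  k=1: 41^1 = 41 mod 148
  k=2: 41^2 = 53 mod 148
  k=3: 41^3 = 53 * 41 = 101 mod 148
  k=4: 41^4 = 145 mod 148
  k=6: 41^6 = 145 * 53 = 137 mod 148
  k=8: 41^8 = 9 mod 148
  k=9: 41^9 = 9 * 41 = 73 mod 148
  k=12: 41^12 = 9 * 145 = 121 mod 148
  k=18: 41^18 = 81 * 53 = 1 mod 148  <- first divisor giving 1
Order = 18

18


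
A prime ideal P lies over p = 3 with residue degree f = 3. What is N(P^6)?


N(P^a) = p^(a*f)
= 3^(6*3)
= 3^18
= 387420489

387420489


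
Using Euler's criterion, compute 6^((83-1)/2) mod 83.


p = 83 is prime and the exponent is (p-1)/2 = 41, so by Euler's criterion 6^41 = (6/83) = +1 or -1 mod 83.
Compute by square-and-multiply:
  41 = 32 + 8 + 1 (binary 101001)
  Repeated squaring mod 83: 6^1 = 6, 6^2 = 36, 6^4 = 51, 6^8 = 28, 6^16 = 37, 6^32 = 41
  6^41 = 6^32 * 6^8 * 6^1 = 41 * 28 * 6 mod 83
    41 * 28 = 1148 = 69 mod 83
    69 * 6 = 414 = 82 mod 83
  6^41 = 82 mod 83
Result 82 = p - 1 = -1 mod 83: 6 is a quadratic non-residue mod 83. As a residue in [0, p-1] the value is 82.
6^41 mod 83 = 82

82


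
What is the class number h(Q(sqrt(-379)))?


K = Q(sqrt(-379)). d mod 4 = 1, so D = disc(K) = d = -379
h(K) equals the number of primitive reduced positive-definite forms (a, b, c) = a*x^2 + b*x*y + c*y^2 with b^2 - 4ac = D,
where reduced means |b| <= a <= c, with b >= 0 whenever |b| = a or a = c, and primitive means gcd(a, b, c) = 1.
Reduced forces 3a^2 <= |D| = 379, so 1 <= a <= 11; b must have the parity of D, and c = (b^2 - D)/(4a) must be an integer >= a.
Enumerate a = 1..11, b in [-a, a]:
  a=1: (1, 1, 95)  [1]
  a=2..4: none
  a=5: (5, -1, 19), (5, 1, 19)  [2]
  a=6..11: none
Total reduced forms: 1 + 2 = 3
h = 3

3


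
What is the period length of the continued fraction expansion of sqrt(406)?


Run the CF algorithm for sqrt(406).
a_0 = floor(sqrt(406)) = 20; set m_0=0, q_0=1.
Recurrence: m' = q*a - m,  q' = (d - m'^2)/q,  a' = floor((a_0 + m')/q').
  step 1: m=20, q=6, a=6
  step 2: m=16, q=25, a=1
  step 3: m=9, q=13, a=2
  step 4: m=17, q=9, a=4
  step 5: m=19, q=5, a=7
  step 6: m=16, q=30, a=1
  step 7: m=14, q=7, a=4
  step 8: m=14, q=30, a=1
  step 9: m=16, q=5, a=7
  step 10: m=19, q=9, a=4
  step 11: m=17, q=13, a=2
  step 12: m=9, q=25, a=1
  step 13: m=16, q=6, a=6
  step 14: m=20, q=1, a=40
a_14 = 2*a_0 = 40, so the period closes here.
sqrt(406) = [20; 6, 1, 2, 4, 7, 1, 4, 1, 7, 4, 2, 1, 6, 40]
Period length = 14

14


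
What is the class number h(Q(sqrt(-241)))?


K = Q(sqrt(-241)). d mod 4 = 3, so D = disc(K) = 4d = -964
h(K) equals the number of primitive reduced positive-definite forms (a, b, c) = a*x^2 + b*x*y + c*y^2 with b^2 - 4ac = D,
where reduced means |b| <= a <= c, with b >= 0 whenever |b| = a or a = c, and primitive means gcd(a, b, c) = 1.
Reduced forces 3a^2 <= |D| = 964, so 1 <= a <= 17; b must have the parity of D, and c = (b^2 - D)/(4a) must be an integer >= a.
Enumerate a = 1..17, b in [-a, a]:
  a=1: (1, 0, 241)  [1]
  a=2: (2, 2, 121)  [1]
  a=3..4: none
  a=5: (5, -4, 49), (5, 4, 49)  [2]
  a=6: none
  a=7: (7, -4, 35), (7, 4, 35)  [2]
  a=8..9: none
  a=10: (10, -6, 25), (10, 6, 25)  [2]
  a=11: (11, -2, 22), (11, 2, 22)  [2]
  a=12..13: none
  a=14: (14, -10, 19), (14, 10, 19)  [2]
  a=15..17: none
Total reduced forms: 1 + 1 + 2 + 2 + 2 + 2 + 2 = 12
h = 12

12


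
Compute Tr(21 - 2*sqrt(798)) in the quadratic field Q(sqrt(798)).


Tr(a + b*sqrt(d)) = (a + b*sqrt(d)) + (a - b*sqrt(d)) = 2a
= 2 * (21)
= 42

42


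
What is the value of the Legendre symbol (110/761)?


p = 761 is prime, so compute (110/761) with the reciprocity algorithm (Jacobi-symbol steps: pull out 2s via (2/n), flip via reciprocity, reduce):
  pull out 2: (2/761) = +1  (since 761 mod 8 = 1)
  reciprocity: (55/761) -> +(761/55)
  reduce: (46/55)
  pull out 2: (2/55) = +1  (since 55 mod 8 = 7)
  reciprocity: (23/55) -> -(55/23)
  reduce: (9/23)
  reciprocity: (9/23) -> +(23/9)
  reduce: (5/9)
  reciprocity: (5/9) -> +(9/5)
  reduce: (4/5)
  pull out 2: (2/5) = -1  (since 5 mod 8 = 5)
  pull out 2: (2/5) = -1  (since 5 mod 8 = 5)
  (1/5) = 1
Product of signs = -1
(110/761) = -1

-1


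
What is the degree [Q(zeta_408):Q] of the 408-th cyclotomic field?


The degree equals Euler's totient phi(408).
408 = 2^3 * 3 * 17
phi(408) = 128

128


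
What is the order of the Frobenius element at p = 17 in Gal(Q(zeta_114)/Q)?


The Frobenius at p in Gal(Q(zeta_n)/Q) = (Z/nZ)* is the class of p, so its order is ord_114(17), the smallest k >= 1 with 17^k = 1 mod 114.
n = 114 = 2 * 3 * 19, phi(114) = 36; the order divides phi(n).
Divisors of 36: 1, 2, 3, 4, 6, 9, 12, 18, 36
Repeated squaring mod 114: 17^1 = 17, 17^2 = 61, 17^4 = 73, 17^8 = 85, 17^16 = 43, 17^32 = 25
Test divisors in increasing order:
  k=1: 17^1 = 17 mod 114
  k=2: 17^2 = 61 mod 114
  k=3: 17^3 = 61 * 17 = 11 mod 114
  k=4: 17^4 = 73 mod 114
  k=6: 17^6 = 73 * 61 = 7 mod 114
  k=9: 17^9 = 85 * 17 = 77 mod 114
  k=12: 17^12 = 85 * 73 = 49 mod 114
  k=18: 17^18 = 43 * 61 = 1 mod 114  <- first divisor giving 1
Order = 18

18


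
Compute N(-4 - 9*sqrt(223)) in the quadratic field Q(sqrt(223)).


N(a + b*sqrt(d)) = a^2 - d*b^2
= (-4)^2 - (223)*(-9)^2
= 16 - 18063
= -18047

-18047


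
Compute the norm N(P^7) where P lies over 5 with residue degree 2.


N(P^a) = p^(a*f)
= 5^(7*2)
= 5^14
= 6103515625

6103515625


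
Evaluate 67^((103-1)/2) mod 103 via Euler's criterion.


p = 103 is prime and the exponent is (p-1)/2 = 51, so by Euler's criterion 67^51 = (67/103) = +1 or -1 mod 103.
Compute by square-and-multiply:
  51 = 32 + 16 + 2 + 1 (binary 110011)
  Repeated squaring mod 103: 67^1 = 67, 67^2 = 60, 67^4 = 98, 67^8 = 25, 67^16 = 7, 67^32 = 49
  67^51 = 67^32 * 67^16 * 67^2 * 67^1 = 49 * 7 * 60 * 67 mod 103
    49 * 7 = 343 = 34 mod 103
    34 * 60 = 2040 = 83 mod 103
    83 * 67 = 5561 = 102 mod 103
  67^51 = 102 mod 103
Result 102 = p - 1 = -1 mod 103: 67 is a quadratic non-residue mod 103. As a residue in [0, p-1] the value is 102.
67^51 mod 103 = 102

102


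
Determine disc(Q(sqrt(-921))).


For K = Q(sqrt(d)) with d squarefree: disc(K) = d if d = 1 mod 4, and disc(K) = 4d if d = 2 or 3 mod 4.
Here d = -921, and d mod 4 = 3.
d = 3 mod 4, not 1 (O_K = Z[sqrt(d)]), so disc(K) = 4d = 4 * (-921) = -3684

-3684


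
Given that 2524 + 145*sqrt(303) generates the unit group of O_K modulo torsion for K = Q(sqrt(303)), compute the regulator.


epsilon = 2524 + 145*sqrt(303)
= 5047.9998
R = ln(5047.9998)
= 8.5267

8.5267


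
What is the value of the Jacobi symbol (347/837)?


Compute (347/837) via quadratic reciprocity:
  reciprocity: (347/837) -> +(837/347)
  reduce: (143/347)
  reciprocity: (143/347) -> -(347/143)
  reduce: (61/143)
  reciprocity: (61/143) -> +(143/61)
  reduce: (21/61)
  reciprocity: (21/61) -> +(61/21)
  reduce: (19/21)
  reciprocity: (19/21) -> +(21/19)
  reduce: (2/19)
  pull out 2: (2/19) = -1  (since 19 mod 8 = 3)
  (1/19) = 1
Product of signs = 1

1


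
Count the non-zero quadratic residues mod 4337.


For prime p, the number of non-zero quadratic residues is (p-1)/2.
= (4337-1)/2
= 2168

2168


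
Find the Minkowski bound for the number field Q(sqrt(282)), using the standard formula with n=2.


d = 282, d mod 4 = 2, so disc(K) = 4d = 1128; |disc(K)| = 1128
Real quadratic field, so n = 2, s = r2 = 0, r1 = 2
M = (n!/n^n) * (4/pi)^s * sqrt(|disc(K)|) = (2!/2^2) * (4/pi)^0 * sqrt(1128)
= 0.5 * 1.000000 * 33.585711
= 16.7929

16.7929


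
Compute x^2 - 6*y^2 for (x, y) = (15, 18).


x^2 - d*y^2
= 15^2 - 6*18^2
= 225 - 1944
= -1719

-1719


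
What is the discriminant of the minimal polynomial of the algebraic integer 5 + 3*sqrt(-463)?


The element 5 + 3*sqrt(-463) has minimal polynomial:
x^2 - 10*x + 4192
Discriminant = (-10)^2 - 4*(4192)
= 100 - 16768
= -16668

-16668


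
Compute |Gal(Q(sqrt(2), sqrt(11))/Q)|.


The 2 square roots of distinct primes are multiplicatively independent over Q,
so [K:Q] = 2^2 and Gal(K/Q) is isomorphic to (Z/2Z)^2.
|Gal| = 2^2 = 4

4


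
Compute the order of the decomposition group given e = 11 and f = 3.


|D_P| = e * f
= 11 * 3
= 33

33


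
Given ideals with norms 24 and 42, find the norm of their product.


N(IJ) = N(I) * N(J)
= 24 * 42
= 1008

1008


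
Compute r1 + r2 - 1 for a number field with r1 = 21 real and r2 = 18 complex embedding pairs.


By Dirichlet's unit theorem:
rank = r1 + r2 - 1
= 21 + 18 - 1
= 38

38


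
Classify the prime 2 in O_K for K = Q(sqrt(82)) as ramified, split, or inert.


K = Q(sqrt(82)). Since d mod 4 = 2, disc(K) = 328.
Check p | disc: 328 mod 2 = 0.
p divides disc, so p ramifies: (p) = P^2 with e=2, f=1, g=1.
Therefore p is ramified.

ramified


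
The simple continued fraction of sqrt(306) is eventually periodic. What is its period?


Run the CF algorithm for sqrt(306).
a_0 = floor(sqrt(306)) = 17; set m_0=0, q_0=1.
Recurrence: m' = q*a - m,  q' = (d - m'^2)/q,  a' = floor((a_0 + m')/q').
  step 1: m=17, q=17, a=2
  step 2: m=17, q=1, a=34
a_2 = 2*a_0 = 34, so the period closes here.
sqrt(306) = [17; 2, 34]
Period length = 2

2


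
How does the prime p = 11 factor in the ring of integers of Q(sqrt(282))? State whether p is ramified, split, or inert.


K = Q(sqrt(282)). Since d mod 4 = 2, disc(K) = 1128.
Check p | disc: 1128 mod 11 = 6.
p does not divide disc. Compute Legendre symbol (d/p):
7^((11-1)/2) mod 11 = -1
(d/p) = -1, so p is inert: (p) stays prime with e=1, f=2, g=1.
Therefore p is inert.

inert


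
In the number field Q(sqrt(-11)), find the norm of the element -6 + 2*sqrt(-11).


N(a + b*sqrt(d)) = a^2 - d*b^2
= (-6)^2 - (-11)*(2)^2
= 36 + 44
= 80

80


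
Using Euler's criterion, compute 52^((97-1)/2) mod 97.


p = 97 is prime and the exponent is (p-1)/2 = 48, so by Euler's criterion 52^48 = (52/97) = +1 or -1 mod 97.
Compute by square-and-multiply:
  48 = 32 + 16 (binary 110000)
  Repeated squaring mod 97: 52^1 = 52, 52^2 = 85, 52^4 = 47, 52^8 = 75, 52^16 = 96, 52^32 = 1
  52^48 = 52^32 * 52^16 = 1 * 96 mod 97
    1 * 96 = 96 = 96 mod 97
  52^48 = 96 mod 97
Result 96 = p - 1 = -1 mod 97: 52 is a quadratic non-residue mod 97. As a residue in [0, p-1] the value is 96.
52^48 mod 97 = 96

96


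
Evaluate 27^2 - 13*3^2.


x^2 - d*y^2
= 27^2 - 13*3^2
= 729 - 117
= 612

612


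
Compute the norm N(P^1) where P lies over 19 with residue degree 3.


N(P^a) = p^(a*f)
= 19^(1*3)
= 19^3
= 6859

6859


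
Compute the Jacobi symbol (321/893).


Compute (321/893) via quadratic reciprocity:
  reciprocity: (321/893) -> +(893/321)
  reduce: (251/321)
  reciprocity: (251/321) -> +(321/251)
  reduce: (70/251)
  pull out 2: (2/251) = -1  (since 251 mod 8 = 3)
  reciprocity: (35/251) -> -(251/35)
  reduce: (6/35)
  pull out 2: (2/35) = -1  (since 35 mod 8 = 3)
  reciprocity: (3/35) -> -(35/3)
  reduce: (2/3)
  pull out 2: (2/3) = -1  (since 3 mod 8 = 3)
  (1/3) = 1
Product of signs = -1

-1


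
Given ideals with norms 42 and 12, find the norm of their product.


N(IJ) = N(I) * N(J)
= 42 * 12
= 504

504


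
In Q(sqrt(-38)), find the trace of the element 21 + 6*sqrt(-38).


Tr(a + b*sqrt(d)) = (a + b*sqrt(d)) + (a - b*sqrt(d)) = 2a
= 2 * (21)
= 42

42


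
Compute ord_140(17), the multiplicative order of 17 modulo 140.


We want ord_140(17), the smallest k >= 1 with 17^k = 1 mod 140.
n = 140 = 2^2 * 5 * 7, phi(140) = 48; the order divides phi(n).
Divisors of 48: 1, 2, 3, 4, 6, 8, 12, 16, 24, 48
Repeated squaring mod 140: 17^1 = 17, 17^2 = 9, 17^4 = 81, 17^8 = 121, 17^16 = 81, 17^32 = 121
Test divisors in increasing order:
  k=1: 17^1 = 17 mod 140
  k=2: 17^2 = 9 mod 140
  k=3: 17^3 = 9 * 17 = 13 mod 140
  k=4: 17^4 = 81 mod 140
  k=6: 17^6 = 81 * 9 = 29 mod 140
  k=8: 17^8 = 121 mod 140
  k=12: 17^12 = 121 * 81 = 1 mod 140  <- first divisor giving 1
Order = 12

12


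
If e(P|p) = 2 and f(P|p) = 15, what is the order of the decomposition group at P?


|D_P| = e * f
= 2 * 15
= 30

30


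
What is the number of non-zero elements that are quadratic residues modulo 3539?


For prime p, the number of non-zero quadratic residues is (p-1)/2.
= (3539-1)/2
= 1769

1769


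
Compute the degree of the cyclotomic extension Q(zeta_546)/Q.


The degree equals Euler's totient phi(546).
546 = 2 * 3 * 7 * 13
phi(546) = 144

144


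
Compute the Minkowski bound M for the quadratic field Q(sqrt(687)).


d = 687, d mod 4 = 3, so disc(K) = 4d = 2748; |disc(K)| = 2748
Real quadratic field, so n = 2, s = r2 = 0, r1 = 2
M = (n!/n^n) * (4/pi)^s * sqrt(|disc(K)|) = (2!/2^2) * (4/pi)^0 * sqrt(2748)
= 0.5 * 1.000000 * 52.421370
= 26.2107

26.2107


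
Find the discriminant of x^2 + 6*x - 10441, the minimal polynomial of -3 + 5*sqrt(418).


The element -3 + 5*sqrt(418) has minimal polynomial:
x^2 + 6*x - 10441
Discriminant = (6)^2 - 4*(-10441)
= 36 + 41764
= 41800

41800


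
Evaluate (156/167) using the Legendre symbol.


p = 167 is prime, so compute (156/167) with the reciprocity algorithm (Jacobi-symbol steps: pull out 2s via (2/n), flip via reciprocity, reduce):
  pull out 2: (2/167) = +1  (since 167 mod 8 = 7)
  pull out 2: (2/167) = +1  (since 167 mod 8 = 7)
  reciprocity: (39/167) -> -(167/39)
  reduce: (11/39)
  reciprocity: (11/39) -> -(39/11)
  reduce: (6/11)
  pull out 2: (2/11) = -1  (since 11 mod 8 = 3)
  reciprocity: (3/11) -> -(11/3)
  reduce: (2/3)
  pull out 2: (2/3) = -1  (since 3 mod 8 = 3)
  (1/3) = 1
Product of signs = -1
(156/167) = -1

-1


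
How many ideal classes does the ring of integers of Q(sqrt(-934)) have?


K = Q(sqrt(-934)). d mod 4 = 2, so D = disc(K) = 4d = -3736
h(K) equals the number of primitive reduced positive-definite forms (a, b, c) = a*x^2 + b*x*y + c*y^2 with b^2 - 4ac = D,
where reduced means |b| <= a <= c, with b >= 0 whenever |b| = a or a = c, and primitive means gcd(a, b, c) = 1.
Reduced forces 3a^2 <= |D| = 3736, so 1 <= a <= 35; b must have the parity of D, and c = (b^2 - D)/(4a) must be an integer >= a.
Enumerate a = 1..35, b in [-a, a]:
  a=1: (1, 0, 934)  [1]
  a=2: (2, 0, 467)  [1]
  a=3..4: none
  a=5: (5, -2, 187), (5, 2, 187)  [2]
  a=6: none
  a=7: (7, -4, 134), (7, 4, 134)  [2]
  a=8..9: none
  a=10: (10, -8, 95), (10, 8, 95)  [2]
  a=11: (11, -2, 85), (11, 2, 85)  [2]
  a=12..13: none
  a=14: (14, -4, 67), (14, 4, 67)  [2]
  a=15..16: none
  a=17: (17, -2, 55), (17, 2, 55)  [2]
  a=18: none
  a=19: (19, -8, 50), (19, 8, 50)  [2]
  a=20..21: none
  a=22: (22, -20, 47), (22, 20, 47)  [2]
  a=23: (23, -6, 41), (23, 6, 41)  [2]
  a=24: none
  a=25: (25, -8, 38), (25, 8, 38)  [2]
  a=26..28: none
  a=29: (29, -18, 35), (29, 18, 35)  [2]
  a=30..33: none
  a=34: (34, -32, 35), (34, 32, 35)  [2]
  a=35: none
Total reduced forms: 1 + 1 + 2 + 2 + 2 + 2 + 2 + 2 + 2 + 2 + 2 + 2 + 2 + 2 = 26
h = 26

26


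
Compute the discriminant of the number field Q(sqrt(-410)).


For K = Q(sqrt(d)) with d squarefree: disc(K) = d if d = 1 mod 4, and disc(K) = 4d if d = 2 or 3 mod 4.
Here d = -410, and d mod 4 = 2.
d = 2 mod 4, not 1 (O_K = Z[sqrt(d)]), so disc(K) = 4d = 4 * (-410) = -1640

-1640


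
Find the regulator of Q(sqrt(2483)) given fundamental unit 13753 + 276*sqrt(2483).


epsilon = 13753 + 276*sqrt(2483)
= 27506.0000
R = ln(27506.0000)
= 10.2222

10.2222


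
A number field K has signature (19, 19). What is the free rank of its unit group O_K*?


By Dirichlet's unit theorem:
rank = r1 + r2 - 1
= 19 + 19 - 1
= 37

37


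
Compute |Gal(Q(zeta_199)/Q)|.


|Gal(Q(zeta_199)/Q)| = phi(199)
= 198

198


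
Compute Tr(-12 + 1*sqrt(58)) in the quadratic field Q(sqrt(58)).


Tr(a + b*sqrt(d)) = (a + b*sqrt(d)) + (a - b*sqrt(d)) = 2a
= 2 * (-12)
= -24

-24


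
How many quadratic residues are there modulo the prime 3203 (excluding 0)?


For prime p, the number of non-zero quadratic residues is (p-1)/2.
= (3203-1)/2
= 1601

1601


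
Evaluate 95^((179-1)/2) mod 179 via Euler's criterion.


p = 179 is prime and the exponent is (p-1)/2 = 89, so by Euler's criterion 95^89 = (95/179) = +1 or -1 mod 179.
Compute by square-and-multiply:
  89 = 64 + 16 + 8 + 1 (binary 1011001)
  Repeated squaring mod 179: 95^1 = 95, 95^2 = 75, 95^4 = 76, 95^8 = 48, 95^16 = 156, 95^32 = 171, 95^64 = 64
  95^89 = 95^64 * 95^16 * 95^8 * 95^1 = 64 * 156 * 48 * 95 mod 179
    64 * 156 = 9984 = 139 mod 179
    139 * 48 = 6672 = 49 mod 179
    49 * 95 = 4655 = 1 mod 179
  95^89 = 1 mod 179
Result 1: 95 is a quadratic residue mod 179.
95^89 mod 179 = 1

1


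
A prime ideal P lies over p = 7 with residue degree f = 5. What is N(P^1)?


N(P^a) = p^(a*f)
= 7^(1*5)
= 7^5
= 16807

16807


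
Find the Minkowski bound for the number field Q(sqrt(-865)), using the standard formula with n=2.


d = -865, d mod 4 = 3, so disc(K) = 4d = -3460; |disc(K)| = 3460
Imaginary quadratic field, so n = 2, s = r2 = 1, r1 = 0
M = (n!/n^n) * (4/pi)^s * sqrt(|disc(K)|) = (2!/2^2) * (4/pi)^1 * sqrt(3460)
= 0.5 * 1.273240 * 58.821765
= 37.4471

37.4471


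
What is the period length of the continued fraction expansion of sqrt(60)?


Run the CF algorithm for sqrt(60).
a_0 = floor(sqrt(60)) = 7; set m_0=0, q_0=1.
Recurrence: m' = q*a - m,  q' = (d - m'^2)/q,  a' = floor((a_0 + m')/q').
  step 1: m=7, q=11, a=1
  step 2: m=4, q=4, a=2
  step 3: m=4, q=11, a=1
  step 4: m=7, q=1, a=14
a_4 = 2*a_0 = 14, so the period closes here.
sqrt(60) = [7; 1, 2, 1, 14]
Period length = 4

4


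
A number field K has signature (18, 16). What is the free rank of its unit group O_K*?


By Dirichlet's unit theorem:
rank = r1 + r2 - 1
= 18 + 16 - 1
= 33

33


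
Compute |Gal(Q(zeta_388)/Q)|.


|Gal(Q(zeta_388)/Q)| = phi(388)
= 192

192


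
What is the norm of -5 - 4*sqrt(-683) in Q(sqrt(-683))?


N(a + b*sqrt(d)) = a^2 - d*b^2
= (-5)^2 - (-683)*(-4)^2
= 25 + 10928
= 10953

10953


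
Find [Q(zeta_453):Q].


The degree equals Euler's totient phi(453).
453 = 3 * 151
phi(453) = 300

300


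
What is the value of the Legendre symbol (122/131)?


p = 131 is prime, so compute (122/131) with the reciprocity algorithm (Jacobi-symbol steps: pull out 2s via (2/n), flip via reciprocity, reduce):
  pull out 2: (2/131) = -1  (since 131 mod 8 = 3)
  reciprocity: (61/131) -> +(131/61)
  reduce: (9/61)
  reciprocity: (9/61) -> +(61/9)
  reduce: (7/9)
  reciprocity: (7/9) -> +(9/7)
  reduce: (2/7)
  pull out 2: (2/7) = +1  (since 7 mod 8 = 7)
  (1/7) = 1
Product of signs = -1
(122/131) = -1

-1


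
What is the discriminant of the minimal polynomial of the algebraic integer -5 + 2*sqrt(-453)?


The element -5 + 2*sqrt(-453) has minimal polynomial:
x^2 + 10*x + 1837
Discriminant = (10)^2 - 4*(1837)
= 100 - 7348
= -7248

-7248


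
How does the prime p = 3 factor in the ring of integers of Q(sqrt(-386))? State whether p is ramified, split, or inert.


K = Q(sqrt(-386)). Since d mod 4 = 2, disc(K) = -1544.
Check p | disc: -1544 mod 3 = 1.
p does not divide disc. Compute Legendre symbol (d/p):
1^((3-1)/2) mod 3 = 1
(d/p) = 1, so p splits: (p) = P*P' with e=1, f=1, g=2.
Therefore p is split.

split


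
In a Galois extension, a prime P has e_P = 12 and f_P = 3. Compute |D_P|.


|D_P| = e * f
= 12 * 3
= 36

36


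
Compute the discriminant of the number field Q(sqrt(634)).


For K = Q(sqrt(d)) with d squarefree: disc(K) = d if d = 1 mod 4, and disc(K) = 4d if d = 2 or 3 mod 4.
Here d = 634, and d mod 4 = 2.
d = 2 mod 4, not 1 (O_K = Z[sqrt(d)]), so disc(K) = 4d = 4 * (634) = 2536

2536


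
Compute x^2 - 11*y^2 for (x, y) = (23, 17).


x^2 - d*y^2
= 23^2 - 11*17^2
= 529 - 3179
= -2650

-2650


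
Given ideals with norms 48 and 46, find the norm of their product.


N(IJ) = N(I) * N(J)
= 48 * 46
= 2208

2208


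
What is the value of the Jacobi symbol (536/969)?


Compute (536/969) via quadratic reciprocity:
  pull out 2: (2/969) = +1  (since 969 mod 8 = 1)
  pull out 2: (2/969) = +1  (since 969 mod 8 = 1)
  pull out 2: (2/969) = +1  (since 969 mod 8 = 1)
  reciprocity: (67/969) -> +(969/67)
  reduce: (31/67)
  reciprocity: (31/67) -> -(67/31)
  reduce: (5/31)
  reciprocity: (5/31) -> +(31/5)
  reduce: (1/5)
  (1/5) = 1
Product of signs = -1

-1


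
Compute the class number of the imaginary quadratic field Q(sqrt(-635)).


K = Q(sqrt(-635)). d mod 4 = 1, so D = disc(K) = d = -635
h(K) equals the number of primitive reduced positive-definite forms (a, b, c) = a*x^2 + b*x*y + c*y^2 with b^2 - 4ac = D,
where reduced means |b| <= a <= c, with b >= 0 whenever |b| = a or a = c, and primitive means gcd(a, b, c) = 1.
Reduced forces 3a^2 <= |D| = 635, so 1 <= a <= 14; b must have the parity of D, and c = (b^2 - D)/(4a) must be an integer >= a.
Enumerate a = 1..14, b in [-a, a]:
  a=1: (1, 1, 159)  [1]
  a=2: none
  a=3: (3, -1, 53), (3, 1, 53)  [2]
  a=4: none
  a=5: (5, 5, 33)  [1]
  a=6: none
  a=7: (7, -3, 23), (7, 3, 23)  [2]
  a=8: none
  a=9: (9, -7, 19), (9, 7, 19)  [2]
  a=10: none
  a=11: (11, -5, 15), (11, 5, 15)  [2]
  a=12..14: none
Total reduced forms: 1 + 2 + 1 + 2 + 2 + 2 = 10
h = 10

10


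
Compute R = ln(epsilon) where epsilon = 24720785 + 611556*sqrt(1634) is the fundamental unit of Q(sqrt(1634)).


epsilon = 24720785 + 611556*sqrt(1634)
= 4.9442e+07
R = ln(4.9442e+07)
= 17.7163

17.7163


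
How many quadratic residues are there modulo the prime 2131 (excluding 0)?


For prime p, the number of non-zero quadratic residues is (p-1)/2.
= (2131-1)/2
= 1065

1065


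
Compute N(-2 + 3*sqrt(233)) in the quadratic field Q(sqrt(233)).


N(a + b*sqrt(d)) = a^2 - d*b^2
= (-2)^2 - (233)*(3)^2
= 4 - 2097
= -2093

-2093


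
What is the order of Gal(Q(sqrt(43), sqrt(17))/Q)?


The 2 square roots of distinct primes are multiplicatively independent over Q,
so [K:Q] = 2^2 and Gal(K/Q) is isomorphic to (Z/2Z)^2.
|Gal| = 2^2 = 4

4


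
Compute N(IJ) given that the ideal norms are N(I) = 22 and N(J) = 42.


N(IJ) = N(I) * N(J)
= 22 * 42
= 924

924


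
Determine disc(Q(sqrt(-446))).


For K = Q(sqrt(d)) with d squarefree: disc(K) = d if d = 1 mod 4, and disc(K) = 4d if d = 2 or 3 mod 4.
Here d = -446, and d mod 4 = 2.
d = 2 mod 4, not 1 (O_K = Z[sqrt(d)]), so disc(K) = 4d = 4 * (-446) = -1784

-1784


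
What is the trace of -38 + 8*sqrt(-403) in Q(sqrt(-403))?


Tr(a + b*sqrt(d)) = (a + b*sqrt(d)) + (a - b*sqrt(d)) = 2a
= 2 * (-38)
= -76

-76


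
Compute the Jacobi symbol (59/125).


Compute (59/125) via quadratic reciprocity:
  reciprocity: (59/125) -> +(125/59)
  reduce: (7/59)
  reciprocity: (7/59) -> -(59/7)
  reduce: (3/7)
  reciprocity: (3/7) -> -(7/3)
  reduce: (1/3)
  (1/3) = 1
Product of signs = 1

1


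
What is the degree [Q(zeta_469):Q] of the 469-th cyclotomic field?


The degree equals Euler's totient phi(469).
469 = 7 * 67
phi(469) = 396

396


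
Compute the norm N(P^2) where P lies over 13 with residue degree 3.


N(P^a) = p^(a*f)
= 13^(2*3)
= 13^6
= 4826809

4826809


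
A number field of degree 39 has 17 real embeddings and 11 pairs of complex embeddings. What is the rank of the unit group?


By Dirichlet's unit theorem:
rank = r1 + r2 - 1
= 17 + 11 - 1
= 27

27


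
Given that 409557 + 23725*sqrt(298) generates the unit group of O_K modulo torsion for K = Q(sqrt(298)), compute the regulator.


epsilon = 409557 + 23725*sqrt(298)
= 819114.0000
R = ln(819114.0000)
= 13.6160

13.6160


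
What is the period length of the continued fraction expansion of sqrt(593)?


Run the CF algorithm for sqrt(593).
a_0 = floor(sqrt(593)) = 24; set m_0=0, q_0=1.
Recurrence: m' = q*a - m,  q' = (d - m'^2)/q,  a' = floor((a_0 + m')/q').
  step 1: m=24, q=17, a=2
  step 2: m=10, q=29, a=1
  step 3: m=19, q=8, a=5
  step 4: m=21, q=19, a=2
  step 5: m=17, q=16, a=2
  step 6: m=15, q=23, a=1
  step 7: m=8, q=23, a=1
  step 8: m=15, q=16, a=2
  step 9: m=17, q=19, a=2
  step 10: m=21, q=8, a=5
  step 11: m=19, q=29, a=1
  step 12: m=10, q=17, a=2
  step 13: m=24, q=1, a=48
a_13 = 2*a_0 = 48, so the period closes here.
sqrt(593) = [24; 2, 1, 5, 2, 2, 1, 1, 2, 2, 5, 1, 2, 48]
Period length = 13

13


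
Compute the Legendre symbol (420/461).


p = 461 is prime, so compute (420/461) with the reciprocity algorithm (Jacobi-symbol steps: pull out 2s via (2/n), flip via reciprocity, reduce):
  pull out 2: (2/461) = -1  (since 461 mod 8 = 5)
  pull out 2: (2/461) = -1  (since 461 mod 8 = 5)
  reciprocity: (105/461) -> +(461/105)
  reduce: (41/105)
  reciprocity: (41/105) -> +(105/41)
  reduce: (23/41)
  reciprocity: (23/41) -> +(41/23)
  reduce: (18/23)
  pull out 2: (2/23) = +1  (since 23 mod 8 = 7)
  reciprocity: (9/23) -> +(23/9)
  reduce: (5/9)
  reciprocity: (5/9) -> +(9/5)
  reduce: (4/5)
  pull out 2: (2/5) = -1  (since 5 mod 8 = 5)
  pull out 2: (2/5) = -1  (since 5 mod 8 = 5)
  (1/5) = 1
Product of signs = 1
(420/461) = 1

1


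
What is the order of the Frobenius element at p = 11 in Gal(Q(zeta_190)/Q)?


The Frobenius at p in Gal(Q(zeta_n)/Q) = (Z/nZ)* is the class of p, so its order is ord_190(11), the smallest k >= 1 with 11^k = 1 mod 190.
n = 190 = 2 * 5 * 19, phi(190) = 72; the order divides phi(n).
Divisors of 72: 1, 2, 3, 4, 6, 8, 9, 12, 18, 24, 36, 72
Repeated squaring mod 190: 11^1 = 11, 11^2 = 121, 11^4 = 11, 11^8 = 121, 11^16 = 11, 11^32 = 121, 11^64 = 11
Test divisors in increasing order:
  k=1: 11^1 = 11 mod 190
  k=2: 11^2 = 121 mod 190
  k=3: 11^3 = 121 * 11 = 1 mod 190  <- first divisor giving 1
Order = 3

3


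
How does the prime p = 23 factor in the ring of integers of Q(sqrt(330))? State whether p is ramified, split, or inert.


K = Q(sqrt(330)). Since d mod 4 = 2, disc(K) = 1320.
Check p | disc: 1320 mod 23 = 9.
p does not divide disc. Compute Legendre symbol (d/p):
8^((23-1)/2) mod 23 = 1
(d/p) = 1, so p splits: (p) = P*P' with e=1, f=1, g=2.
Therefore p is split.

split


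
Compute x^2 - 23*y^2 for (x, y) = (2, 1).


x^2 - d*y^2
= 2^2 - 23*1^2
= 4 - 23
= -19

-19


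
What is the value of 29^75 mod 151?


p = 151 is prime and the exponent is (p-1)/2 = 75, so by Euler's criterion 29^75 = (29/151) = +1 or -1 mod 151.
Compute by square-and-multiply:
  75 = 64 + 8 + 2 + 1 (binary 1001011)
  Repeated squaring mod 151: 29^1 = 29, 29^2 = 86, 29^4 = 148, 29^8 = 9, 29^16 = 81, 29^32 = 68, 29^64 = 94
  29^75 = 29^64 * 29^8 * 29^2 * 29^1 = 94 * 9 * 86 * 29 mod 151
    94 * 9 = 846 = 91 mod 151
    91 * 86 = 7826 = 125 mod 151
    125 * 29 = 3625 = 1 mod 151
  29^75 = 1 mod 151
Result 1: 29 is a quadratic residue mod 151.
29^75 mod 151 = 1

1


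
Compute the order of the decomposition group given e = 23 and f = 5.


|D_P| = e * f
= 23 * 5
= 115

115


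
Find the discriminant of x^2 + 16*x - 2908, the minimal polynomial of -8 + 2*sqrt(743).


The element -8 + 2*sqrt(743) has minimal polynomial:
x^2 + 16*x - 2908
Discriminant = (16)^2 - 4*(-2908)
= 256 + 11632
= 11888

11888


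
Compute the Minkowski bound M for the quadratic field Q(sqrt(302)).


d = 302, d mod 4 = 2, so disc(K) = 4d = 1208; |disc(K)| = 1208
Real quadratic field, so n = 2, s = r2 = 0, r1 = 2
M = (n!/n^n) * (4/pi)^s * sqrt(|disc(K)|) = (2!/2^2) * (4/pi)^0 * sqrt(1208)
= 0.5 * 1.000000 * 34.756294
= 17.3781

17.3781


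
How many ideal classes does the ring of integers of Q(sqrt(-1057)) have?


K = Q(sqrt(-1057)). d mod 4 = 3, so D = disc(K) = 4d = -4228
h(K) equals the number of primitive reduced positive-definite forms (a, b, c) = a*x^2 + b*x*y + c*y^2 with b^2 - 4ac = D,
where reduced means |b| <= a <= c, with b >= 0 whenever |b| = a or a = c, and primitive means gcd(a, b, c) = 1.
Reduced forces 3a^2 <= |D| = 4228, so 1 <= a <= 37; b must have the parity of D, and c = (b^2 - D)/(4a) must be an integer >= a.
Enumerate a = 1..37, b in [-a, a]:
  a=1: (1, 0, 1057)  [1]
  a=2: (2, 2, 529)  [1]
  a=3..6: none
  a=7: (7, 0, 151)  [1]
  a=8..12: none
  a=13: (13, -6, 82), (13, 6, 82)  [2]
  a=14: (14, 14, 79)  [1]
  a=15..18: none
  a=19: (19, -16, 59), (19, 16, 59)  [2]
  a=20..22: none
  a=23: (23, -2, 46), (23, 2, 46)  [2]
  a=24..25: none
  a=26: (26, -6, 41), (26, 6, 41)  [2]
  a=27..28: none
  a=29: (29, -8, 37), (29, 8, 37)  [2]
  a=30: none
  a=31: (31, -22, 38), (31, 22, 38)  [2]
  a=32..37: none
Total reduced forms: 1 + 1 + 1 + 2 + 1 + 2 + 2 + 2 + 2 + 2 = 16
h = 16

16


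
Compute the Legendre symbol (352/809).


p = 809 is prime, so compute (352/809) with the reciprocity algorithm (Jacobi-symbol steps: pull out 2s via (2/n), flip via reciprocity, reduce):
  pull out 2: (2/809) = +1  (since 809 mod 8 = 1)
  pull out 2: (2/809) = +1  (since 809 mod 8 = 1)
  pull out 2: (2/809) = +1  (since 809 mod 8 = 1)
  pull out 2: (2/809) = +1  (since 809 mod 8 = 1)
  pull out 2: (2/809) = +1  (since 809 mod 8 = 1)
  reciprocity: (11/809) -> +(809/11)
  reduce: (6/11)
  pull out 2: (2/11) = -1  (since 11 mod 8 = 3)
  reciprocity: (3/11) -> -(11/3)
  reduce: (2/3)
  pull out 2: (2/3) = -1  (since 3 mod 8 = 3)
  (1/3) = 1
Product of signs = -1
(352/809) = -1

-1


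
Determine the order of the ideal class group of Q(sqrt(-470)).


K = Q(sqrt(-470)). d mod 4 = 2, so D = disc(K) = 4d = -1880
h(K) equals the number of primitive reduced positive-definite forms (a, b, c) = a*x^2 + b*x*y + c*y^2 with b^2 - 4ac = D,
where reduced means |b| <= a <= c, with b >= 0 whenever |b| = a or a = c, and primitive means gcd(a, b, c) = 1.
Reduced forces 3a^2 <= |D| = 1880, so 1 <= a <= 25; b must have the parity of D, and c = (b^2 - D)/(4a) must be an integer >= a.
Enumerate a = 1..25, b in [-a, a]:
  a=1: (1, 0, 470)  [1]
  a=2: (2, 0, 235)  [1]
  a=3: (3, -2, 157), (3, 2, 157)  [2]
  a=4: none
  a=5: (5, 0, 94)  [1]
  a=6: (6, -4, 79), (6, 4, 79)  [2]
  a=7..8: none
  a=9: (9, -8, 54), (9, 8, 54)  [2]
  a=10: (10, 0, 47)  [1]
  a=11: (11, -10, 45), (11, 10, 45)  [2]
  a=12..14: none
  a=15: (15, -10, 33), (15, 10, 33)  [2]
  a=16..17: none
  a=18: (18, -8, 27), (18, 8, 27)  [2]
  a=19: (19, -18, 29), (19, 18, 29)  [2]
  a=20..21: none
  a=22: (22, -12, 23), (22, 12, 23)  [2]
  a=23..25: none
Total reduced forms: 1 + 1 + 2 + 1 + 2 + 2 + 1 + 2 + 2 + 2 + 2 + 2 = 20
h = 20

20
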